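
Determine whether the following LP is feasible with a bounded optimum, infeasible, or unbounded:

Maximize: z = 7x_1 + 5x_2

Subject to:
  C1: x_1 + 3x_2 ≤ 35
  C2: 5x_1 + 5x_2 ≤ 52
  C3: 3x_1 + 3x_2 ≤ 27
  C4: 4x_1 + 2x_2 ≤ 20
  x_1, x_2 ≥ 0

Feasible with a bounded optimal solution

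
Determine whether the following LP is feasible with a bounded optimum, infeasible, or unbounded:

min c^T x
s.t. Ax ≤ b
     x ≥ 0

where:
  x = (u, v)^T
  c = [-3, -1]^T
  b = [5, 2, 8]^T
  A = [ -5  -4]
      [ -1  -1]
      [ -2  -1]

Unbounded (objective can decrease without bound)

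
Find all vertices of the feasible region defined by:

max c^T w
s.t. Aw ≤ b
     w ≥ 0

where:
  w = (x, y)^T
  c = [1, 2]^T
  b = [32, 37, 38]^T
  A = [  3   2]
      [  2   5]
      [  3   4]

(0, 0), (10.67, 0), (8.667, 3), (6, 5), (0, 7.4)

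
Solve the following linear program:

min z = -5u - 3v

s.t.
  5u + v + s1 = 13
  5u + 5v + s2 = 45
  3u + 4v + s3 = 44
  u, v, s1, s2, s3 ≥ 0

Evaluate the objective at each vertex of the feasible region:
  z(0, 0) = 0
  z(2.6, 0) = -13
  z(1, 8) = -29  ←
  z(0, 9) = -27
The minimum is at u = 1, v = 8.

u = 1, v = 8, z = -29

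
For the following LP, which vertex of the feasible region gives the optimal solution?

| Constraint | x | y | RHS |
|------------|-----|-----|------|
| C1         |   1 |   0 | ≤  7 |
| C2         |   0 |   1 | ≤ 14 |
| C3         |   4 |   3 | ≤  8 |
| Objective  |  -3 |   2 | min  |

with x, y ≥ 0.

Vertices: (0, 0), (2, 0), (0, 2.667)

Evaluate the objective at each vertex of the feasible region:
  z(0, 0) = 0
  z(2, 0) = -6  ←
  z(0, 2.667) = 5.333
The minimum is at x = 2, y = 0.

(2, 0)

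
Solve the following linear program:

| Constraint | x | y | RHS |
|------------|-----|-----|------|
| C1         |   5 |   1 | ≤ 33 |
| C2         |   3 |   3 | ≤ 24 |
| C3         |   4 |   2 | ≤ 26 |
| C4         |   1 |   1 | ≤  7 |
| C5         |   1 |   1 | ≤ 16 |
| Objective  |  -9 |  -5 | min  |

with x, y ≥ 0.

Evaluate the objective at each vertex of the feasible region:
  z(0, 0) = 0
  z(6.5, 0) = -58.5
  z(6, 1) = -59  ←
  z(0, 7) = -35
The minimum is at x = 6, y = 1.

x = 6, y = 1, z = -59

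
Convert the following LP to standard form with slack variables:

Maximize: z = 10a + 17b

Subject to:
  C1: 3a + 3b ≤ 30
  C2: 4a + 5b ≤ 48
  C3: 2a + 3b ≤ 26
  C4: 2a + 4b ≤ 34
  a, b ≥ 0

max z = 10a + 17b

s.t.
  3a + 3b + s1 = 30
  4a + 5b + s2 = 48
  2a + 3b + s3 = 26
  2a + 4b + s4 = 34
  a, b, s1, s2, s3, s4 ≥ 0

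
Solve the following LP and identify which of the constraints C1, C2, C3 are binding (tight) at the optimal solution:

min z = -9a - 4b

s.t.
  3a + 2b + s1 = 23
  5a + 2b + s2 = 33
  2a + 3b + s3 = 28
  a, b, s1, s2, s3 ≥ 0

At a = 5, b = 4, compute slack b - a·x for each constraint:
  C1: 23 − 23 = 0  (binding)
  C2: 33 − 33 = 0  (binding)
  C3: 28 − 22 = 6  (slack)

Optimal: a = 5, b = 4
Binding: C1, C2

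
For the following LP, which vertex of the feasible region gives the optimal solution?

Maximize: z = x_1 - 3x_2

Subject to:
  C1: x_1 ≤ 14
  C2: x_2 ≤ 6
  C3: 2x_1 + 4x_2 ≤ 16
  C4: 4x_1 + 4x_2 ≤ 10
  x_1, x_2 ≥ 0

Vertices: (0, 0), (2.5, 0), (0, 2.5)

Evaluate the objective at each vertex of the feasible region:
  z(0, 0) = 0
  z(2.5, 0) = 2.5  ←
  z(0, 2.5) = -7.5
The maximum is at x_1 = 2.5, x_2 = 0.

(2.5, 0)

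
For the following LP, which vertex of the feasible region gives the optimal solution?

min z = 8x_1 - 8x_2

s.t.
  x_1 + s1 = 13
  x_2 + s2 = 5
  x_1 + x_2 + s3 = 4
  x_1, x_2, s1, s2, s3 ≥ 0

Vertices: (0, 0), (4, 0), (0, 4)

Evaluate the objective at each vertex of the feasible region:
  z(0, 0) = 0
  z(4, 0) = 32
  z(0, 4) = -32  ←
The minimum is at x_1 = 0, x_2 = 4.

(0, 4)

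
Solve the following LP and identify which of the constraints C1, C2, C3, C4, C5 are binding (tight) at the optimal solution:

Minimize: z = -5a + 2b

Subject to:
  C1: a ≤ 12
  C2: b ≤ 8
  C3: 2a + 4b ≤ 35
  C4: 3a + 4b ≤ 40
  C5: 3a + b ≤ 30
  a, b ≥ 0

At a = 10, b = 0, compute slack b - a·x for each constraint:
  C1: 12 − 10 = 2  (slack)
  C2: 8 − 0 = 8  (slack)
  C3: 35 − 20 = 15  (slack)
  C4: 40 − 30 = 10  (slack)
  C5: 30 − 30 = 0  (binding)

Optimal: a = 10, b = 0
Binding: C5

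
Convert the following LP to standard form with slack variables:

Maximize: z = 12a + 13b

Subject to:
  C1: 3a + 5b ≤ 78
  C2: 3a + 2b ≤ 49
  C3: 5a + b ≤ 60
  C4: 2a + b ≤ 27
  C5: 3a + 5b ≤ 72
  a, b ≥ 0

max z = 12a + 13b

s.t.
  3a + 5b + s1 = 78
  3a + 2b + s2 = 49
  5a + b + s3 = 60
  2a + b + s4 = 27
  3a + 5b + s5 = 72
  a, b, s1, s2, s3, s4, s5 ≥ 0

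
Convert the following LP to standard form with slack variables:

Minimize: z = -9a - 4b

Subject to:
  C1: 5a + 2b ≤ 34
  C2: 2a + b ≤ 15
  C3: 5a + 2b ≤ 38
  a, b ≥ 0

min z = -9a - 4b

s.t.
  5a + 2b + s1 = 34
  2a + b + s2 = 15
  5a + 2b + s3 = 38
  a, b, s1, s2, s3 ≥ 0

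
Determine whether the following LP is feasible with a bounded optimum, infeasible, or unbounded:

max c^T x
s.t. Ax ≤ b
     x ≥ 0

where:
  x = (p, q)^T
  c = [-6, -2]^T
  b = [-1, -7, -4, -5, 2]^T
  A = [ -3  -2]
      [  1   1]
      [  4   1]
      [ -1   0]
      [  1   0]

Infeasible (no feasible solution exists)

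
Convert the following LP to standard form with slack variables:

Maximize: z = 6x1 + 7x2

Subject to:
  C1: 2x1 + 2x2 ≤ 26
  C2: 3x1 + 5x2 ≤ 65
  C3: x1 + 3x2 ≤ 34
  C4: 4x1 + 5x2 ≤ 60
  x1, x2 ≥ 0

max z = 6x1 + 7x2

s.t.
  2x1 + 2x2 + s1 = 26
  3x1 + 5x2 + s2 = 65
  x1 + 3x2 + s3 = 34
  4x1 + 5x2 + s4 = 60
  x1, x2, s1, s2, s3, s4 ≥ 0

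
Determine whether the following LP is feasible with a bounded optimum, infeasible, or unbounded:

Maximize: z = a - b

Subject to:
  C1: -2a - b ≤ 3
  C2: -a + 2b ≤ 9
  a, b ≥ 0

Unbounded (objective can increase without bound)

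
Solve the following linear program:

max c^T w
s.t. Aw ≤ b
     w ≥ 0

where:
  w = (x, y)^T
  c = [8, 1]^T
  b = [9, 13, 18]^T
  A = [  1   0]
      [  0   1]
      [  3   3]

Evaluate the objective at each vertex of the feasible region:
  z(0, 0) = 0
  z(6, 0) = 48  ←
  z(0, 6) = 6
The maximum is at x = 6, y = 0.

x = 6, y = 0, z = 48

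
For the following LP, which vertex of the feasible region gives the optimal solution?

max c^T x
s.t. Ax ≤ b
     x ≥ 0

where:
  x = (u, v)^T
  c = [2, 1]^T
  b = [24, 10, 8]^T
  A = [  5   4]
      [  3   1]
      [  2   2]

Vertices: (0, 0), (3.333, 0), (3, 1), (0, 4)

Evaluate the objective at each vertex of the feasible region:
  z(0, 0) = 0
  z(3.333, 0) = 6.667
  z(3, 1) = 7  ←
  z(0, 4) = 4
The maximum is at u = 3, v = 1.

(3, 1)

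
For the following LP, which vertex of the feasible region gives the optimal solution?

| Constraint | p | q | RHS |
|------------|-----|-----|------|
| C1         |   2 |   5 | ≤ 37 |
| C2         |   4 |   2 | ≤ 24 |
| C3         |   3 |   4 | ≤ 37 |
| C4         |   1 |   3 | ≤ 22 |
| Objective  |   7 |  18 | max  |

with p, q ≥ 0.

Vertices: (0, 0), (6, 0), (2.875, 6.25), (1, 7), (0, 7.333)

Evaluate the objective at each vertex of the feasible region:
  z(0, 0) = 0
  z(6, 0) = 42
  z(2.875, 6.25) = 132.6
  z(1, 7) = 133  ←
  z(0, 7.333) = 132
The maximum is at p = 1, q = 7.

(1, 7)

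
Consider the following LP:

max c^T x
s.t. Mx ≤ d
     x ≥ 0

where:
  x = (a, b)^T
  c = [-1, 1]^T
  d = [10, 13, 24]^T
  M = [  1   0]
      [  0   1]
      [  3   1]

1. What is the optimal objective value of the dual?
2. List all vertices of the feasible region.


1. 13
2. (0, 0), (8, 0), (3.667, 13), (0, 13)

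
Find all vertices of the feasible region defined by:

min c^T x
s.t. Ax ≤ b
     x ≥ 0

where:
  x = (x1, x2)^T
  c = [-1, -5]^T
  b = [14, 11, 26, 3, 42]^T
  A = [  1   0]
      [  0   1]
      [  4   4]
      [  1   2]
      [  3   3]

(0, 0), (3, 0), (0, 1.5)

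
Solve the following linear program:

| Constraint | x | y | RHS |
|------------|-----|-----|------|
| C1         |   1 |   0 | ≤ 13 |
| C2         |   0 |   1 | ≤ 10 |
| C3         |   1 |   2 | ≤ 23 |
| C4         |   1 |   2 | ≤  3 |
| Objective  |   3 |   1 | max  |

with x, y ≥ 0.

Evaluate the objective at each vertex of the feasible region:
  z(0, 0) = 0
  z(3, 0) = 9  ←
  z(0, 1.5) = 1.5
The maximum is at x = 3, y = 0.

x = 3, y = 0, z = 9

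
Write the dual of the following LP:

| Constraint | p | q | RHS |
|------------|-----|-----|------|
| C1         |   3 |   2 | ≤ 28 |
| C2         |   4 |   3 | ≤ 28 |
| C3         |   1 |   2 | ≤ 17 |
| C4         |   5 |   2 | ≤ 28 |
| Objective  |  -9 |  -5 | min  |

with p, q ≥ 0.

Primal min cᵀx s.t. Ax ≤ b, x ≥ 0  →  Dual max −bᵀy s.t. Aᵀy ≥ −c, y ≥ 0.

Maximize: z = -28y1 - 28y2 - 17y3 - 28y4

Subject to:
  3y1 + 4y2 + y3 + 5y4 ≥ 9
  2y1 + 3y2 + 2y3 + 2y4 ≥ 5
  y1, y2, y3, y4 ≥ 0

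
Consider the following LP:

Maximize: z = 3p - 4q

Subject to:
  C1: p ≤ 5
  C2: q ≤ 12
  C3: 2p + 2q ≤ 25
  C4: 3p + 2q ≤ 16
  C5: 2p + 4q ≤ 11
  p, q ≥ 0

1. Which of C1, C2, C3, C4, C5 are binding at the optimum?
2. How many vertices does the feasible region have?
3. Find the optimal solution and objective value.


1. C1
2. 4
3. p = 5, q = 0, z = 15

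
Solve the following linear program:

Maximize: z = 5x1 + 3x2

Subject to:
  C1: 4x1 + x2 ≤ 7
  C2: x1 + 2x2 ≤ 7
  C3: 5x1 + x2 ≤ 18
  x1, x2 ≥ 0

Evaluate the objective at each vertex of the feasible region:
  z(0, 0) = 0
  z(1.75, 0) = 8.75
  z(1, 3) = 14  ←
  z(0, 3.5) = 10.5
The maximum is at x1 = 1, x2 = 3.

x1 = 1, x2 = 3, z = 14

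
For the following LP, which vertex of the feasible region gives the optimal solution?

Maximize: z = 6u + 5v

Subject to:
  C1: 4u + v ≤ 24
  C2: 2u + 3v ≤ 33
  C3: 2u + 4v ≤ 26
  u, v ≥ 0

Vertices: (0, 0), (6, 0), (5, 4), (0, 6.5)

Evaluate the objective at each vertex of the feasible region:
  z(0, 0) = 0
  z(6, 0) = 36
  z(5, 4) = 50  ←
  z(0, 6.5) = 32.5
The maximum is at u = 5, v = 4.

(5, 4)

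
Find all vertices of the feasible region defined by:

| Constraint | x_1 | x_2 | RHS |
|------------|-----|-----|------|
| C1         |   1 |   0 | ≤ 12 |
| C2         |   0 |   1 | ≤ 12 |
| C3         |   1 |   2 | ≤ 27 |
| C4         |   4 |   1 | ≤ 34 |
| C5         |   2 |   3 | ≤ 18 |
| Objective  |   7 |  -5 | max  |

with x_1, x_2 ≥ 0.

(0, 0), (8.5, 0), (8.4, 0.4), (0, 6)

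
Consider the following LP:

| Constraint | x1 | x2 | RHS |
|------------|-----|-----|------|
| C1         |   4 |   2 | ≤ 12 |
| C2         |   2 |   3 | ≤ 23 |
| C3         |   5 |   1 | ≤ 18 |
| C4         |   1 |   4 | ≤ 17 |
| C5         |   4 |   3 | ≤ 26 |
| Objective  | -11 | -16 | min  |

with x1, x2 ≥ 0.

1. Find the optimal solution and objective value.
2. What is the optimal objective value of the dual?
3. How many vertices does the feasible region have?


1. x1 = 1, x2 = 4, z = -75
2. -75
3. 4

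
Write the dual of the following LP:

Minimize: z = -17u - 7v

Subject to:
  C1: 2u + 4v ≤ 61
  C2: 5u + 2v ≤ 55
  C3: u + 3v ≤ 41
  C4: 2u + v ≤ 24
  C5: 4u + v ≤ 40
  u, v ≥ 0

Primal min cᵀx s.t. Ax ≤ b, x ≥ 0  →  Dual max −bᵀy s.t. Aᵀy ≥ −c, y ≥ 0.

Maximize: z = -61y1 - 55y2 - 41y3 - 24y4 - 40y5

Subject to:
  2y1 + 5y2 + y3 + 2y4 + 4y5 ≥ 17
  4y1 + 2y2 + 3y3 + y4 + y5 ≥ 7
  y1, y2, y3, y4, y5 ≥ 0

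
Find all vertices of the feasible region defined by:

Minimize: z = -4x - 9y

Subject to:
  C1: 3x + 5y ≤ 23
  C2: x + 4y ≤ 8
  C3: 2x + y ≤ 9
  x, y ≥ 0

(0, 0), (4.5, 0), (4, 1), (0, 2)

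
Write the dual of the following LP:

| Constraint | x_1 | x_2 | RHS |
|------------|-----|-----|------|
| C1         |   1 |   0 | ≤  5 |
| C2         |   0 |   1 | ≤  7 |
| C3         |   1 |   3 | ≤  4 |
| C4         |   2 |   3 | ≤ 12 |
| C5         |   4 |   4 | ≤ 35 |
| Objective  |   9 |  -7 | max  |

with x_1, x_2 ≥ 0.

Primal max cᵀx s.t. Ax ≤ b, x ≥ 0  →  Dual min bᵀy s.t. Aᵀy ≥ c, y ≥ 0.

Minimize: z = 5y1 + 7y2 + 4y3 + 12y4 + 35y5

Subject to:
  y1 + y3 + 2y4 + 4y5 ≥ 9
  y2 + 3y3 + 3y4 + 4y5 ≥ -7
  y1, y2, y3, y4, y5 ≥ 0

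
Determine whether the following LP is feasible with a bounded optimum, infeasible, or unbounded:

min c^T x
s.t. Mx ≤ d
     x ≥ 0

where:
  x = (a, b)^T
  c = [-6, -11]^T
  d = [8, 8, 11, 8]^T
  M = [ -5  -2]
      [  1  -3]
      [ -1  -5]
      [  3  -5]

Unbounded (objective can decrease without bound)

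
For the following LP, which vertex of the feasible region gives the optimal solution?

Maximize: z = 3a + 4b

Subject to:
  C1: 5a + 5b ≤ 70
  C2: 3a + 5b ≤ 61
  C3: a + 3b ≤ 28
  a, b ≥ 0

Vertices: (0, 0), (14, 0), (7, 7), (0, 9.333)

Evaluate the objective at each vertex of the feasible region:
  z(0, 0) = 0
  z(14, 0) = 42
  z(7, 7) = 49  ←
  z(0, 9.333) = 37.33
The maximum is at a = 7, b = 7.

(7, 7)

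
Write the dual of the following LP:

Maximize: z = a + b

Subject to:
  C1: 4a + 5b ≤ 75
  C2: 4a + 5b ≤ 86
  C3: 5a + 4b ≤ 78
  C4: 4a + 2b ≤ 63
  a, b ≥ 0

Primal max cᵀx s.t. Ax ≤ b, x ≥ 0  →  Dual min bᵀy s.t. Aᵀy ≥ c, y ≥ 0.

Minimize: z = 75y1 + 86y2 + 78y3 + 63y4

Subject to:
  4y1 + 4y2 + 5y3 + 4y4 ≥ 1
  5y1 + 5y2 + 4y3 + 2y4 ≥ 1
  y1, y2, y3, y4 ≥ 0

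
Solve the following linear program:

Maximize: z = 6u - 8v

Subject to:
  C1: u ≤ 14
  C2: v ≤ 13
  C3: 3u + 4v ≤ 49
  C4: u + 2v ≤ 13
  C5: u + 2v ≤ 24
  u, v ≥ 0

Evaluate the objective at each vertex of the feasible region:
  z(0, 0) = 0
  z(13, 0) = 78  ←
  z(0, 6.5) = -52
The maximum is at u = 13, v = 0.

u = 13, v = 0, z = 78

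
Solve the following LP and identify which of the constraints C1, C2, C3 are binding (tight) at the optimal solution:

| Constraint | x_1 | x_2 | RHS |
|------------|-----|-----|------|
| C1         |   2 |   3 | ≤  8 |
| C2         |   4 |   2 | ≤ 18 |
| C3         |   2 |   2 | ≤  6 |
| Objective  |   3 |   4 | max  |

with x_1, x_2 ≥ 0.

At x_1 = 1, x_2 = 2, compute slack b - a·x for each constraint:
  C1: 8 − 8 = 0  (binding)
  C2: 18 − 8 = 10  (slack)
  C3: 6 − 6 = 0  (binding)

Optimal: x_1 = 1, x_2 = 2
Binding: C1, C3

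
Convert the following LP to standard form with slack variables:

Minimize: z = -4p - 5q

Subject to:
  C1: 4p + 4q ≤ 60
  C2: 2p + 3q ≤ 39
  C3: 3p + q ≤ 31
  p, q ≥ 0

min z = -4p - 5q

s.t.
  4p + 4q + s1 = 60
  2p + 3q + s2 = 39
  3p + q + s3 = 31
  p, q, s1, s2, s3 ≥ 0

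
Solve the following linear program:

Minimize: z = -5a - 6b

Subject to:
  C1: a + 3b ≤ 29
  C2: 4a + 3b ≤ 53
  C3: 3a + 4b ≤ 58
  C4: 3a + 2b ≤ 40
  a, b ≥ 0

Evaluate the objective at each vertex of the feasible region:
  z(0, 0) = 0
  z(13.25, 0) = -66.25
  z(8, 7) = -82  ←
  z(0, 9.667) = -58
The minimum is at a = 8, b = 7.

a = 8, b = 7, z = -82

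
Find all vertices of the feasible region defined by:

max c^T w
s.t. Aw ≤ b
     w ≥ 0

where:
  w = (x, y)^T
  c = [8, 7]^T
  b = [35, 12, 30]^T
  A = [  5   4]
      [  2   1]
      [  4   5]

(0, 0), (6, 0), (5, 2), (0, 6)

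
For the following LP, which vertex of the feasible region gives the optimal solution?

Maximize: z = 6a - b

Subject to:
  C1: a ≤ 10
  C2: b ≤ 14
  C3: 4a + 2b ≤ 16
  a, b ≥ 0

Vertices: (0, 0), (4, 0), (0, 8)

Evaluate the objective at each vertex of the feasible region:
  z(0, 0) = 0
  z(4, 0) = 24  ←
  z(0, 8) = -8
The maximum is at a = 4, b = 0.

(4, 0)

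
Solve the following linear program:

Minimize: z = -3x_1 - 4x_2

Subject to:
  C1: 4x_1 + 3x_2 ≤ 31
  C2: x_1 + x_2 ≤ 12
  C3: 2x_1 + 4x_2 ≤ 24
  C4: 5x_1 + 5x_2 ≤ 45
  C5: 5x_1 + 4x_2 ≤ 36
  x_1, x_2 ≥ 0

Evaluate the objective at each vertex of the feasible region:
  z(0, 0) = 0
  z(7.2, 0) = -21.6
  z(4, 4) = -28  ←
  z(0, 6) = -24
The minimum is at x_1 = 4, x_2 = 4.

x_1 = 4, x_2 = 4, z = -28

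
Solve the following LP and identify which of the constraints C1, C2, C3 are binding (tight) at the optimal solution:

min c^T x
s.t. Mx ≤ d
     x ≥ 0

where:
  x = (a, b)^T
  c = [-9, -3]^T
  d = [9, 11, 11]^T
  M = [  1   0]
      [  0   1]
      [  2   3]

At a = 5.5, b = 0, compute slack b - a·x for each constraint:
  C1: 9 − 5.5 = 3.5  (slack)
  C2: 11 − 0 = 11  (slack)
  C3: 11 − 11 = 0  (binding)

Optimal: a = 5.5, b = 0
Binding: C3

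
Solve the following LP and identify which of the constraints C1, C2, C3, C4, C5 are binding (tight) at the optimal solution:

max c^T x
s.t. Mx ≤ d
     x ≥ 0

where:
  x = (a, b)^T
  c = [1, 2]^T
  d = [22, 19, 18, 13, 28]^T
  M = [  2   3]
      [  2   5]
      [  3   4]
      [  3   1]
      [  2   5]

At a = 2, b = 3, compute slack b - a·x for each constraint:
  C1: 22 − 13 = 9  (slack)
  C2: 19 − 19 = 0  (binding)
  C3: 18 − 18 = 0  (binding)
  C4: 13 − 9 = 4  (slack)
  C5: 28 − 19 = 9  (slack)

Optimal: a = 2, b = 3
Binding: C2, C3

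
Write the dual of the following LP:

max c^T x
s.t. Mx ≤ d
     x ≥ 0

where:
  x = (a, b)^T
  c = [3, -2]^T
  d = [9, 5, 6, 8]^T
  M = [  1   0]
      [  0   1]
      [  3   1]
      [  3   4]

Primal max cᵀx s.t. Ax ≤ b, x ≥ 0  →  Dual min bᵀy s.t. Aᵀy ≥ c, y ≥ 0.

Minimize: z = 9y1 + 5y2 + 6y3 + 8y4

Subject to:
  y1 + 3y3 + 3y4 ≥ 3
  y2 + y3 + 4y4 ≥ -2
  y1, y2, y3, y4 ≥ 0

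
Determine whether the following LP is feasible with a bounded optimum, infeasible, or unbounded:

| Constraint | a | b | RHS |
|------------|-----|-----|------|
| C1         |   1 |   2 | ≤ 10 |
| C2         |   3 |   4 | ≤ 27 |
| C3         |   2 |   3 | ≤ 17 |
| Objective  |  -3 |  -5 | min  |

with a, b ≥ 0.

Feasible with a bounded optimal solution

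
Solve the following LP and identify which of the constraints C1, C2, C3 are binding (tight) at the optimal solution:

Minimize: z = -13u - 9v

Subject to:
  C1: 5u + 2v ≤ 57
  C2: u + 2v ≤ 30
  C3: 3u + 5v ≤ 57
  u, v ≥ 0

At u = 9, v = 6, compute slack b - a·x for each constraint:
  C1: 57 − 57 = 0  (binding)
  C2: 30 − 21 = 9  (slack)
  C3: 57 − 57 = 0  (binding)

Optimal: u = 9, v = 6
Binding: C1, C3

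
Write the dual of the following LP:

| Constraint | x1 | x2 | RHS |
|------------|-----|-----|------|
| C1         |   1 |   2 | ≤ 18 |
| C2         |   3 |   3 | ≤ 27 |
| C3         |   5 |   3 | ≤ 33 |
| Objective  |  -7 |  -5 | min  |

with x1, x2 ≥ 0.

Primal min cᵀx s.t. Ax ≤ b, x ≥ 0  →  Dual max −bᵀy s.t. Aᵀy ≥ −c, y ≥ 0.

Maximize: z = -18y1 - 27y2 - 33y3

Subject to:
  y1 + 3y2 + 5y3 ≥ 7
  2y1 + 3y2 + 3y3 ≥ 5
  y1, y2, y3 ≥ 0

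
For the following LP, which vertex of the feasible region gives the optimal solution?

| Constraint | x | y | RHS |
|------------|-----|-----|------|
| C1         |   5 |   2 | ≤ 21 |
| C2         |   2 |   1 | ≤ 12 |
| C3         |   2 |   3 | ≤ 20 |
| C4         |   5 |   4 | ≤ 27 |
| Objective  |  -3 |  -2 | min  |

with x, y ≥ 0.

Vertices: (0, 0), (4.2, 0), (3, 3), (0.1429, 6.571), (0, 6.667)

Evaluate the objective at each vertex of the feasible region:
  z(0, 0) = 0
  z(4.2, 0) = -12.6
  z(3, 3) = -15  ←
  z(0.1429, 6.571) = -13.57
  z(0, 6.667) = -13.33
The minimum is at x = 3, y = 3.

(3, 3)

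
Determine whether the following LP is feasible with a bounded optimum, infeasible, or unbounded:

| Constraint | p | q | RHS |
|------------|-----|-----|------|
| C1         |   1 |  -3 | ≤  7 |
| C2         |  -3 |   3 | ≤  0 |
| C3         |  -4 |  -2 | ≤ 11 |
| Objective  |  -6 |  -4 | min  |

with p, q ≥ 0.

Unbounded (objective can decrease without bound)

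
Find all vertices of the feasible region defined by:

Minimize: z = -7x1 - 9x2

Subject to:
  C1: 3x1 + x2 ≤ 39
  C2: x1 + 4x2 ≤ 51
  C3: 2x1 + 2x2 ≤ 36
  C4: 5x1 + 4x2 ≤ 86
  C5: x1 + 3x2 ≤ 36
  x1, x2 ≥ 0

(0, 0), (13, 0), (10.5, 7.5), (9, 9), (0, 12)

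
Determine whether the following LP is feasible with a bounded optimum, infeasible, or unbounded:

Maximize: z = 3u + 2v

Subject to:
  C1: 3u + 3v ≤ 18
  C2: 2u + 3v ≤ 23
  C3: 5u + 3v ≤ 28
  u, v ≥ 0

Feasible with a bounded optimal solution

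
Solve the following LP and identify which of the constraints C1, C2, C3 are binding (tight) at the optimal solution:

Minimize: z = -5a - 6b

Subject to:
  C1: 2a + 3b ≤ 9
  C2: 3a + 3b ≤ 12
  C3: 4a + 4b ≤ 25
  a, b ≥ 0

At a = 3, b = 1, compute slack b - a·x for each constraint:
  C1: 9 − 9 = 0  (binding)
  C2: 12 − 12 = 0  (binding)
  C3: 25 − 16 = 9  (slack)

Optimal: a = 3, b = 1
Binding: C1, C2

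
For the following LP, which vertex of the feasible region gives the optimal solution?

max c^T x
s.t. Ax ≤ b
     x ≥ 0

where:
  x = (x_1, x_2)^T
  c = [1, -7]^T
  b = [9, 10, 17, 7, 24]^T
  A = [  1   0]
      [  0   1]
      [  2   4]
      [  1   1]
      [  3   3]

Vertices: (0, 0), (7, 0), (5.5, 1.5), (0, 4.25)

Evaluate the objective at each vertex of the feasible region:
  z(0, 0) = 0
  z(7, 0) = 7  ←
  z(5.5, 1.5) = -5
  z(0, 4.25) = -29.75
The maximum is at x_1 = 7, x_2 = 0.

(7, 0)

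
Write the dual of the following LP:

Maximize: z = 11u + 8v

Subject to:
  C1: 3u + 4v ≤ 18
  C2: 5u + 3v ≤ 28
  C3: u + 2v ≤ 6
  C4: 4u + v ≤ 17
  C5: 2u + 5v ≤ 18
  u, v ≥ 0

Primal max cᵀx s.t. Ax ≤ b, x ≥ 0  →  Dual min bᵀy s.t. Aᵀy ≥ c, y ≥ 0.

Minimize: z = 18y1 + 28y2 + 6y3 + 17y4 + 18y5

Subject to:
  3y1 + 5y2 + y3 + 4y4 + 2y5 ≥ 11
  4y1 + 3y2 + 2y3 + y4 + 5y5 ≥ 8
  y1, y2, y3, y4, y5 ≥ 0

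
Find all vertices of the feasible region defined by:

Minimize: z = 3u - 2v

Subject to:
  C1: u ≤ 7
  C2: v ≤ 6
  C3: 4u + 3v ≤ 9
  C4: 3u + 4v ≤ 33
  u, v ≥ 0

(0, 0), (2.25, 0), (0, 3)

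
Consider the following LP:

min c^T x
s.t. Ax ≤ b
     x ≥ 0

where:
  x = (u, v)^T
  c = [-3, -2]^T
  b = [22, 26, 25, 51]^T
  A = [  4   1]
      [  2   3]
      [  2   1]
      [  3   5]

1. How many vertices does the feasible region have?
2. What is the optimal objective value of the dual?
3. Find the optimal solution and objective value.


1. 4
2. -24
3. u = 4, v = 6, z = -24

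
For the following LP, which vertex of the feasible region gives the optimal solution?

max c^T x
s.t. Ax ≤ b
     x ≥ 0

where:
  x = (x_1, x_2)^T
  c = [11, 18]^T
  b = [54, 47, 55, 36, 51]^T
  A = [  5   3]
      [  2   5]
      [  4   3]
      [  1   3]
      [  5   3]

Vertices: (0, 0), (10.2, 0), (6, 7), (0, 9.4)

Evaluate the objective at each vertex of the feasible region:
  z(0, 0) = 0
  z(10.2, 0) = 112.2
  z(6, 7) = 192  ←
  z(0, 9.4) = 169.2
The maximum is at x_1 = 6, x_2 = 7.

(6, 7)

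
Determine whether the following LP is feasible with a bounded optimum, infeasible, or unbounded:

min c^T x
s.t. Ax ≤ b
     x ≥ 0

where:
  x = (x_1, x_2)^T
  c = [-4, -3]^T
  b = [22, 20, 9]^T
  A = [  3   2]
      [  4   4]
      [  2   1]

Feasible with a bounded optimal solution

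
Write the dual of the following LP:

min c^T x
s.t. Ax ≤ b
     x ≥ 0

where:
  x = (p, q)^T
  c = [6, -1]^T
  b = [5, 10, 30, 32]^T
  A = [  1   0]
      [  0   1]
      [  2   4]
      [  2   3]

Primal min cᵀx s.t. Ax ≤ b, x ≥ 0  →  Dual max −bᵀy s.t. Aᵀy ≥ −c, y ≥ 0.

Maximize: z = -5y1 - 10y2 - 30y3 - 32y4

Subject to:
  y1 + 2y3 + 2y4 ≥ -6
  y2 + 4y3 + 3y4 ≥ 1
  y1, y2, y3, y4 ≥ 0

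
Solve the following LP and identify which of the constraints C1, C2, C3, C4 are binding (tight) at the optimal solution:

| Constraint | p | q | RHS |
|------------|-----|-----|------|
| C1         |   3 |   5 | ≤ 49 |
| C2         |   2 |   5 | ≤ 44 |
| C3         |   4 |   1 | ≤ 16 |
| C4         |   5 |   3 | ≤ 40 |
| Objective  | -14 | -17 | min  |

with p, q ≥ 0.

At p = 2, q = 8, compute slack b - a·x for each constraint:
  C1: 49 − 46 = 3  (slack)
  C2: 44 − 44 = 0  (binding)
  C3: 16 − 16 = 0  (binding)
  C4: 40 − 34 = 6  (slack)

Optimal: p = 2, q = 8
Binding: C2, C3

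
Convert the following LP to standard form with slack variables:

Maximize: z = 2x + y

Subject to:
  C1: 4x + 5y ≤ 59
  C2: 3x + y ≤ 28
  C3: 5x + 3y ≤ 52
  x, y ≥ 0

max z = 2x + y

s.t.
  4x + 5y + s1 = 59
  3x + y + s2 = 28
  5x + 3y + s3 = 52
  x, y, s1, s2, s3 ≥ 0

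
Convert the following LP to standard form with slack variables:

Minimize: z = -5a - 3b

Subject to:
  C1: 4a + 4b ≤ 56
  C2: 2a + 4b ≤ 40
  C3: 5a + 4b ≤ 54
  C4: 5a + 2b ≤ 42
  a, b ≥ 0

min z = -5a - 3b

s.t.
  4a + 4b + s1 = 56
  2a + 4b + s2 = 40
  5a + 4b + s3 = 54
  5a + 2b + s4 = 42
  a, b, s1, s2, s3, s4 ≥ 0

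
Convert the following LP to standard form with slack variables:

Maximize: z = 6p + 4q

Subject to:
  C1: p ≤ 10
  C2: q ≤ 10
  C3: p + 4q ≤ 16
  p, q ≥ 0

max z = 6p + 4q

s.t.
  p + s1 = 10
  q + s2 = 10
  p + 4q + s3 = 16
  p, q, s1, s2, s3 ≥ 0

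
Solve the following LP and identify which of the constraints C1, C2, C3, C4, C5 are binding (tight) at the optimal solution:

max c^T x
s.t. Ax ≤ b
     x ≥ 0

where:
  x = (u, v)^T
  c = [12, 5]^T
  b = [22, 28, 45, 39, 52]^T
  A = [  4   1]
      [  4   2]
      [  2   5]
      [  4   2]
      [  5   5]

At u = 4, v = 6, compute slack b - a·x for each constraint:
  C1: 22 − 22 = 0  (binding)
  C2: 28 − 28 = 0  (binding)
  C3: 45 − 38 = 7  (slack)
  C4: 39 − 28 = 11  (slack)
  C5: 52 − 50 = 2  (slack)

Optimal: u = 4, v = 6
Binding: C1, C2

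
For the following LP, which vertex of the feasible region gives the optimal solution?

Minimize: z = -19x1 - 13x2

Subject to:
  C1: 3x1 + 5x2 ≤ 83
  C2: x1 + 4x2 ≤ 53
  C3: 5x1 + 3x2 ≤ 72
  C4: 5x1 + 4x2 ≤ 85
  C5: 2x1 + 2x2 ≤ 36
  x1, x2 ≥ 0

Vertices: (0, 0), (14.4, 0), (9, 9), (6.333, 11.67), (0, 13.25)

Evaluate the objective at each vertex of the feasible region:
  z(0, 0) = 0
  z(14.4, 0) = -273.6
  z(9, 9) = -288  ←
  z(6.333, 11.67) = -272
  z(0, 13.25) = -172.2
The minimum is at x1 = 9, x2 = 9.

(9, 9)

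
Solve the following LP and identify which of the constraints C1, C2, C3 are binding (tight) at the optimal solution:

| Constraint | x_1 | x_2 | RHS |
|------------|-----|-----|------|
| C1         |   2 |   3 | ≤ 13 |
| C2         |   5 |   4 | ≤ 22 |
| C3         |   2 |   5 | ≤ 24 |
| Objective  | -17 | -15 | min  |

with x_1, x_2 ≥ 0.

At x_1 = 2, x_2 = 3, compute slack b - a·x for each constraint:
  C1: 13 − 13 = 0  (binding)
  C2: 22 − 22 = 0  (binding)
  C3: 24 − 19 = 5  (slack)

Optimal: x_1 = 2, x_2 = 3
Binding: C1, C2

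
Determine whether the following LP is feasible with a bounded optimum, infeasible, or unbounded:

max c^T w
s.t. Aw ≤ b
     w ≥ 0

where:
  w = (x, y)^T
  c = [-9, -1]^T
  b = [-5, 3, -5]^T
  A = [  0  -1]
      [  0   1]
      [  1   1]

Infeasible (no feasible solution exists)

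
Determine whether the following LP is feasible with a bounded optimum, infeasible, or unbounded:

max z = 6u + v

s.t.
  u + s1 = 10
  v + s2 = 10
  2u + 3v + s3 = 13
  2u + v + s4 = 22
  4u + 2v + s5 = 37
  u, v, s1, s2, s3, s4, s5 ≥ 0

Feasible with a bounded optimal solution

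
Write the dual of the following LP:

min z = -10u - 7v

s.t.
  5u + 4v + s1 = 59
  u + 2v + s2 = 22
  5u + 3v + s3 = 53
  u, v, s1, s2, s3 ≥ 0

Primal min cᵀx s.t. Ax ≤ b, x ≥ 0  →  Dual max −bᵀy s.t. Aᵀy ≥ −c, y ≥ 0.

Maximize: z = -59y1 - 22y2 - 53y3

Subject to:
  5y1 + y2 + 5y3 ≥ 10
  4y1 + 2y2 + 3y3 ≥ 7
  y1, y2, y3 ≥ 0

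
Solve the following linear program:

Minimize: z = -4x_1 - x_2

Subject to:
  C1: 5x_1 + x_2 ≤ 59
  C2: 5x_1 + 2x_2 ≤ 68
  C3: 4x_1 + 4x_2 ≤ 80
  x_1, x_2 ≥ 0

Evaluate the objective at each vertex of the feasible region:
  z(0, 0) = 0
  z(11.8, 0) = -47.2
  z(10, 9) = -49  ←
  z(9.333, 10.67) = -48
  z(0, 20) = -20
The minimum is at x_1 = 10, x_2 = 9.

x_1 = 10, x_2 = 9, z = -49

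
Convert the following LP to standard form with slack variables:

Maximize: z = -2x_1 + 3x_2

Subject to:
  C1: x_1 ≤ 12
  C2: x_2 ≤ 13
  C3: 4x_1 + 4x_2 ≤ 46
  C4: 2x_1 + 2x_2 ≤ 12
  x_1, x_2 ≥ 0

max z = -2x_1 + 3x_2

s.t.
  x_1 + s1 = 12
  x_2 + s2 = 13
  4x_1 + 4x_2 + s3 = 46
  2x_1 + 2x_2 + s4 = 12
  x_1, x_2, s1, s2, s3, s4 ≥ 0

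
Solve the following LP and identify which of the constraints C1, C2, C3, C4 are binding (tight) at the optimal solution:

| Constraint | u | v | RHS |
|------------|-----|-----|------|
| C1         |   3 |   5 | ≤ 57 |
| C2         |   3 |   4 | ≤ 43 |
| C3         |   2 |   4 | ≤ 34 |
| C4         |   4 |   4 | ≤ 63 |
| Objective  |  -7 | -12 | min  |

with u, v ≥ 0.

At u = 9, v = 4, compute slack b - a·x for each constraint:
  C1: 57 − 47 = 10  (slack)
  C2: 43 − 43 = 0  (binding)
  C3: 34 − 34 = 0  (binding)
  C4: 63 − 52 = 11  (slack)

Optimal: u = 9, v = 4
Binding: C2, C3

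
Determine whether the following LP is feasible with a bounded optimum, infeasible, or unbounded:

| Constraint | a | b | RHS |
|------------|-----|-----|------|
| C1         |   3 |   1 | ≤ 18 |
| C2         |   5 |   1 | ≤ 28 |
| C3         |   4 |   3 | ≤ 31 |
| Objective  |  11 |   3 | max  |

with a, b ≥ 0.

Feasible with a bounded optimal solution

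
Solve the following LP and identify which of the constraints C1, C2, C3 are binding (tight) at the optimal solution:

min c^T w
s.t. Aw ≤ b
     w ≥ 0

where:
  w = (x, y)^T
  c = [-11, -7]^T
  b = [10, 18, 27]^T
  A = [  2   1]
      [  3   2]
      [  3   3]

At x = 2, y = 6, compute slack b - a·x for each constraint:
  C1: 10 − 10 = 0  (binding)
  C2: 18 − 18 = 0  (binding)
  C3: 27 − 24 = 3  (slack)

Optimal: x = 2, y = 6
Binding: C1, C2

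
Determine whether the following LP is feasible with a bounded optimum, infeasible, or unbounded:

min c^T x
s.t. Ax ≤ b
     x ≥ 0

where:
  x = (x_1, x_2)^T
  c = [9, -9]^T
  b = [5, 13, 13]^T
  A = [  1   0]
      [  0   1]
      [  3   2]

Feasible with a bounded optimal solution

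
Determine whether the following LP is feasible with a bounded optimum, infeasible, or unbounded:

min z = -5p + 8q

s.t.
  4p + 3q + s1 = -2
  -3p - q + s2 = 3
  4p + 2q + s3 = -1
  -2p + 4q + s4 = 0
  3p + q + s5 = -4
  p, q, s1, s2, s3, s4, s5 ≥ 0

Infeasible (no feasible solution exists)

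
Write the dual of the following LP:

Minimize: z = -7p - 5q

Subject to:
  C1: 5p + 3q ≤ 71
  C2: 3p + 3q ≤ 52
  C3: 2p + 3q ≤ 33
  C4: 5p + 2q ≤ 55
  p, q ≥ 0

Primal min cᵀx s.t. Ax ≤ b, x ≥ 0  →  Dual max −bᵀy s.t. Aᵀy ≥ −c, y ≥ 0.

Maximize: z = -71y1 - 52y2 - 33y3 - 55y4

Subject to:
  5y1 + 3y2 + 2y3 + 5y4 ≥ 7
  3y1 + 3y2 + 3y3 + 2y4 ≥ 5
  y1, y2, y3, y4 ≥ 0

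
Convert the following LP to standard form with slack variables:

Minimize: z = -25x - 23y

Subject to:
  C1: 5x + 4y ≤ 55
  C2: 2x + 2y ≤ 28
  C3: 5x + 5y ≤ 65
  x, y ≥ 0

min z = -25x - 23y

s.t.
  5x + 4y + s1 = 55
  2x + 2y + s2 = 28
  5x + 5y + s3 = 65
  x, y, s1, s2, s3 ≥ 0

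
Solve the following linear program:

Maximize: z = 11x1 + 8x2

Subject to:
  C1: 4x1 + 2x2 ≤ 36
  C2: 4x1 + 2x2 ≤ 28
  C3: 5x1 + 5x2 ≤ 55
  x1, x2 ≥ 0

Evaluate the objective at each vertex of the feasible region:
  z(0, 0) = 0
  z(7, 0) = 77
  z(3, 8) = 97  ←
  z(0, 11) = 88
The maximum is at x1 = 3, x2 = 8.

x1 = 3, x2 = 8, z = 97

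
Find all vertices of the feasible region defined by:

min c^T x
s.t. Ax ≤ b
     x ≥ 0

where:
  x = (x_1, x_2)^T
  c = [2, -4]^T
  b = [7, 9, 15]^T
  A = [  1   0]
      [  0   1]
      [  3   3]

(0, 0), (5, 0), (0, 5)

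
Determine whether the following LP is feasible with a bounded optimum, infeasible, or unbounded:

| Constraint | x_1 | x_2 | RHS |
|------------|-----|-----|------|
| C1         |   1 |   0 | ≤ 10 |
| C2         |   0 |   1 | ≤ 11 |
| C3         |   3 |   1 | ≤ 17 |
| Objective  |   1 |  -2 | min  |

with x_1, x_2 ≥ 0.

Feasible with a bounded optimal solution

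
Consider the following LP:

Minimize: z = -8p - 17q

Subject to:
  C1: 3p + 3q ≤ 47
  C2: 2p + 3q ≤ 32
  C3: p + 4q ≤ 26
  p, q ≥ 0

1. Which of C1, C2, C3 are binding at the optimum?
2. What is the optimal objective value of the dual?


1. C2, C3
2. -148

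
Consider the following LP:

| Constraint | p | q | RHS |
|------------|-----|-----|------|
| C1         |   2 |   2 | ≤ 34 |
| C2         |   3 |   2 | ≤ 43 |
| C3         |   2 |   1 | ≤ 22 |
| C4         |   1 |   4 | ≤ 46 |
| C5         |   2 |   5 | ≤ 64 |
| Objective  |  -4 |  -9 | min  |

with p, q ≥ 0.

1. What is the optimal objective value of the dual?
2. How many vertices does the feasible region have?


1. -114
2. 4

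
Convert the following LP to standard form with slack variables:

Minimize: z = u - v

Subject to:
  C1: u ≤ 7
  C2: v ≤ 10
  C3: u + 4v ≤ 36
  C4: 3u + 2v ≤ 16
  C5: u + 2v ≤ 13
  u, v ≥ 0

min z = u - v

s.t.
  u + s1 = 7
  v + s2 = 10
  u + 4v + s3 = 36
  3u + 2v + s4 = 16
  u + 2v + s5 = 13
  u, v, s1, s2, s3, s4, s5 ≥ 0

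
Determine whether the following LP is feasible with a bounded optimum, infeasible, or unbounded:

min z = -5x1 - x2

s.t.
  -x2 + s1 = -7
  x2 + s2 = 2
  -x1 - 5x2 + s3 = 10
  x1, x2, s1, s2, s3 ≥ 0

Infeasible (no feasible solution exists)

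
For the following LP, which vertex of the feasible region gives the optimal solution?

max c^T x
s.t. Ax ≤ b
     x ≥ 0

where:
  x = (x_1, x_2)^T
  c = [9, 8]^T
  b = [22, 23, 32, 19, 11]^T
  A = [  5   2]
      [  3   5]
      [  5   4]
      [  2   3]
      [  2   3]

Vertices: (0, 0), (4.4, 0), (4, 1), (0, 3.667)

Evaluate the objective at each vertex of the feasible region:
  z(0, 0) = 0
  z(4.4, 0) = 39.6
  z(4, 1) = 44  ←
  z(0, 3.667) = 29.33
The maximum is at x_1 = 4, x_2 = 1.

(4, 1)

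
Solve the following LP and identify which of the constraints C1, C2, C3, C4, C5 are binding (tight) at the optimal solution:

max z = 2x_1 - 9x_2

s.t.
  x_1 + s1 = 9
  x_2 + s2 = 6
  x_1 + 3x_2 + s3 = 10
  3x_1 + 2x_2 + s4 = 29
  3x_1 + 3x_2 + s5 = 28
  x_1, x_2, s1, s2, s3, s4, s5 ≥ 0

At x_1 = 9, x_2 = 0, compute slack b - a·x for each constraint:
  C1: 9 − 9 = 0  (binding)
  C2: 6 − 0 = 6  (slack)
  C3: 10 − 9 = 1  (slack)
  C4: 29 − 27 = 2  (slack)
  C5: 28 − 27 = 1  (slack)

Optimal: x_1 = 9, x_2 = 0
Binding: C1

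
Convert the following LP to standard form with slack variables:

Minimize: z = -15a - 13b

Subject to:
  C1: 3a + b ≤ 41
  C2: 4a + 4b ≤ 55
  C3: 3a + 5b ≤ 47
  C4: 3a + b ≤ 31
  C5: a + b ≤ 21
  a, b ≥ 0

min z = -15a - 13b

s.t.
  3a + b + s1 = 41
  4a + 4b + s2 = 55
  3a + 5b + s3 = 47
  3a + b + s4 = 31
  a + b + s5 = 21
  a, b, s1, s2, s3, s4, s5 ≥ 0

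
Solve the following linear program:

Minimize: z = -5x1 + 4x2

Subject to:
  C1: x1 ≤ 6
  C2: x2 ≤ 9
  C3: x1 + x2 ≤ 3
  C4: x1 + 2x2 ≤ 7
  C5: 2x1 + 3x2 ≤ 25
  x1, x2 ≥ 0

Evaluate the objective at each vertex of the feasible region:
  z(0, 0) = 0
  z(3, 0) = -15  ←
  z(0, 3) = 12
The minimum is at x1 = 3, x2 = 0.

x1 = 3, x2 = 0, z = -15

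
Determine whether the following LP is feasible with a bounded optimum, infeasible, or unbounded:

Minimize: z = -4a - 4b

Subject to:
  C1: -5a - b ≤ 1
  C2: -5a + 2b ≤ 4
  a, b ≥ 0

Unbounded (objective can decrease without bound)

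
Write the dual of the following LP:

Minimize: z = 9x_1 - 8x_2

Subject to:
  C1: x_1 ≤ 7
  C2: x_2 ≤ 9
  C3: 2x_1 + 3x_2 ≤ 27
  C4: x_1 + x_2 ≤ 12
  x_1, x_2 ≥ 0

Primal min cᵀx s.t. Ax ≤ b, x ≥ 0  →  Dual max −bᵀy s.t. Aᵀy ≥ −c, y ≥ 0.

Maximize: z = -7y1 - 9y2 - 27y3 - 12y4

Subject to:
  y1 + 2y3 + y4 ≥ -9
  y2 + 3y3 + y4 ≥ 8
  y1, y2, y3, y4 ≥ 0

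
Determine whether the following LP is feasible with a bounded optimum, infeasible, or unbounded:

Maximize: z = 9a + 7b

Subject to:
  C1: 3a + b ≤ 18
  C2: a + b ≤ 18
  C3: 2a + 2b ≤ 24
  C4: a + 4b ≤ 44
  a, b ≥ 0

Feasible with a bounded optimal solution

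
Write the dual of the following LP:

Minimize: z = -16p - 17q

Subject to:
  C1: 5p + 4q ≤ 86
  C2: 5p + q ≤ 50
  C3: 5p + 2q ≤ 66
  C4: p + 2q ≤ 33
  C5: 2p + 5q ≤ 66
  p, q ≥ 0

Primal min cᵀx s.t. Ax ≤ b, x ≥ 0  →  Dual max −bᵀy s.t. Aᵀy ≥ −c, y ≥ 0.

Maximize: z = -86y1 - 50y2 - 66y3 - 33y4 - 66y5

Subject to:
  5y1 + 5y2 + 5y3 + y4 + 2y5 ≥ 16
  4y1 + y2 + 2y3 + 2y4 + 5y5 ≥ 17
  y1, y2, y3, y4, y5 ≥ 0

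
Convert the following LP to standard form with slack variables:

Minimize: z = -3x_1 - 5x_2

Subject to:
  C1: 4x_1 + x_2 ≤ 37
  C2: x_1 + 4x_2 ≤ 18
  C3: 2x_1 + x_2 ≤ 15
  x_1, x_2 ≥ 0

min z = -3x_1 - 5x_2

s.t.
  4x_1 + x_2 + s1 = 37
  x_1 + 4x_2 + s2 = 18
  2x_1 + x_2 + s3 = 15
  x_1, x_2, s1, s2, s3 ≥ 0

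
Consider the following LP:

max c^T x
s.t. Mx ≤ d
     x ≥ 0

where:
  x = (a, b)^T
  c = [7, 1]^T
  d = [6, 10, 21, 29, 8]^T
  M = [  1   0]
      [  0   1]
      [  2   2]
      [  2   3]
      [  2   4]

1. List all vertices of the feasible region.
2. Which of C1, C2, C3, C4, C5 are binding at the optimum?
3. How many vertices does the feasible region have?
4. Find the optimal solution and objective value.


1. (0, 0), (4, 0), (0, 2)
2. C5
3. 3
4. a = 4, b = 0, z = 28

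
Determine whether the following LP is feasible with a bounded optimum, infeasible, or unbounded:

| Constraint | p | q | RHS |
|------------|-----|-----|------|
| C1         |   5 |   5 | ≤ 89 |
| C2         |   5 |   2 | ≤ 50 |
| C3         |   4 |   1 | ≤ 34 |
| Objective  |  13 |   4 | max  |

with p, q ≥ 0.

Feasible with a bounded optimal solution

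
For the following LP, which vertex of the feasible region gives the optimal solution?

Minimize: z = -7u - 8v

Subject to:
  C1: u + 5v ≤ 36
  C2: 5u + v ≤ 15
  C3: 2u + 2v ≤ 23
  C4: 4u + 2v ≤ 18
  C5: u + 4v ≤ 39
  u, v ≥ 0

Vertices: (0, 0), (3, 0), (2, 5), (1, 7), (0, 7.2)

Evaluate the objective at each vertex of the feasible region:
  z(0, 0) = 0
  z(3, 0) = -21
  z(2, 5) = -54
  z(1, 7) = -63  ←
  z(0, 7.2) = -57.6
The minimum is at u = 1, v = 7.

(1, 7)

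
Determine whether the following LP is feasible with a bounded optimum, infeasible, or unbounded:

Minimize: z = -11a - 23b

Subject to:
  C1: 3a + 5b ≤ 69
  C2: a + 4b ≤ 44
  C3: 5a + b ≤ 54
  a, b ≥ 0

Feasible with a bounded optimal solution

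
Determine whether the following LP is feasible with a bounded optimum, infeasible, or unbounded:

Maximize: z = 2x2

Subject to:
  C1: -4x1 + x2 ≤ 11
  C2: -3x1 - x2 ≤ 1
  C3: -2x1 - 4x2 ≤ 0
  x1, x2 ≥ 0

Unbounded (objective can increase without bound)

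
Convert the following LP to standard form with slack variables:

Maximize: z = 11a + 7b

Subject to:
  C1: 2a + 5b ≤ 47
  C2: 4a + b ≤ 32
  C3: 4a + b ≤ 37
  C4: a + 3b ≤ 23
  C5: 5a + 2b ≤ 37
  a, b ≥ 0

max z = 11a + 7b

s.t.
  2a + 5b + s1 = 47
  4a + b + s2 = 32
  4a + b + s3 = 37
  a + 3b + s4 = 23
  5a + 2b + s5 = 37
  a, b, s1, s2, s3, s4, s5 ≥ 0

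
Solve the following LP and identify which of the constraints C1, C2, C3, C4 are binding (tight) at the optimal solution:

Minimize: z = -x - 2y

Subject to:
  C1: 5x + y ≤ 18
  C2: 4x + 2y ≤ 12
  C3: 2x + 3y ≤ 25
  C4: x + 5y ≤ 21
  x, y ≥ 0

At x = 1, y = 4, compute slack b - a·x for each constraint:
  C1: 18 − 9 = 9  (slack)
  C2: 12 − 12 = 0  (binding)
  C3: 25 − 14 = 11  (slack)
  C4: 21 − 21 = 0  (binding)

Optimal: x = 1, y = 4
Binding: C2, C4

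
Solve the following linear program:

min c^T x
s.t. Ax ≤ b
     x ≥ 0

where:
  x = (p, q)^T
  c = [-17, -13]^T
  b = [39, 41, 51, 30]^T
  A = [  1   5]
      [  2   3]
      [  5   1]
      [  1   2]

Evaluate the objective at each vertex of the feasible region:
  z(0, 0) = 0
  z(10.2, 0) = -173.4
  z(9, 6) = -231  ←
  z(0, 7.8) = -101.4
The minimum is at p = 9, q = 6.

p = 9, q = 6, z = -231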